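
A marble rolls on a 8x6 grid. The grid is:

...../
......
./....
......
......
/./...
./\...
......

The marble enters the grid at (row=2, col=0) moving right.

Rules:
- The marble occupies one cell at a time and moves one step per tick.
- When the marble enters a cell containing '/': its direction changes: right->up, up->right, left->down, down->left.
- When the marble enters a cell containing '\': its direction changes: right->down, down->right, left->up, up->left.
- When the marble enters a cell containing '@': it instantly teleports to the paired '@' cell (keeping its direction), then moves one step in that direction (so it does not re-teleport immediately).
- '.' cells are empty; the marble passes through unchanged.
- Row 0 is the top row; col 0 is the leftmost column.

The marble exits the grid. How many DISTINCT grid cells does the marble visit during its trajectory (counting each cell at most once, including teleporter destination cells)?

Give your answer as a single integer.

Answer: 4

Derivation:
Step 1: enter (2,0), '.' pass, move right to (2,1)
Step 2: enter (2,1), '/' deflects right->up, move up to (1,1)
Step 3: enter (1,1), '.' pass, move up to (0,1)
Step 4: enter (0,1), '.' pass, move up to (-1,1)
Step 5: at (-1,1) — EXIT via top edge, pos 1
Distinct cells visited: 4 (path length 4)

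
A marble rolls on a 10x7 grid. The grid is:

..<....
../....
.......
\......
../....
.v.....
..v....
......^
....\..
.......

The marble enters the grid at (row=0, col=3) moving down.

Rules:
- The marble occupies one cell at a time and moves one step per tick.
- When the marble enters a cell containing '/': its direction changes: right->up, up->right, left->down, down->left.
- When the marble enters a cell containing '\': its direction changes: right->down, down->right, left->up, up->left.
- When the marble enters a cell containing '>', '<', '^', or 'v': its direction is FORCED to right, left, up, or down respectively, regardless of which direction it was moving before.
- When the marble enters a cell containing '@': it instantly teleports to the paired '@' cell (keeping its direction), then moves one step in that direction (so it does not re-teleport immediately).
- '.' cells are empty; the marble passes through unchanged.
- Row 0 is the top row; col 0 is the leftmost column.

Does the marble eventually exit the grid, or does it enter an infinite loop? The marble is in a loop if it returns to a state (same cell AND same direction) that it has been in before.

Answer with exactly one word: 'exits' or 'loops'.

Step 1: enter (0,3), '.' pass, move down to (1,3)
Step 2: enter (1,3), '.' pass, move down to (2,3)
Step 3: enter (2,3), '.' pass, move down to (3,3)
Step 4: enter (3,3), '.' pass, move down to (4,3)
Step 5: enter (4,3), '.' pass, move down to (5,3)
Step 6: enter (5,3), '.' pass, move down to (6,3)
Step 7: enter (6,3), '.' pass, move down to (7,3)
Step 8: enter (7,3), '.' pass, move down to (8,3)
Step 9: enter (8,3), '.' pass, move down to (9,3)
Step 10: enter (9,3), '.' pass, move down to (10,3)
Step 11: at (10,3) — EXIT via bottom edge, pos 3

Answer: exits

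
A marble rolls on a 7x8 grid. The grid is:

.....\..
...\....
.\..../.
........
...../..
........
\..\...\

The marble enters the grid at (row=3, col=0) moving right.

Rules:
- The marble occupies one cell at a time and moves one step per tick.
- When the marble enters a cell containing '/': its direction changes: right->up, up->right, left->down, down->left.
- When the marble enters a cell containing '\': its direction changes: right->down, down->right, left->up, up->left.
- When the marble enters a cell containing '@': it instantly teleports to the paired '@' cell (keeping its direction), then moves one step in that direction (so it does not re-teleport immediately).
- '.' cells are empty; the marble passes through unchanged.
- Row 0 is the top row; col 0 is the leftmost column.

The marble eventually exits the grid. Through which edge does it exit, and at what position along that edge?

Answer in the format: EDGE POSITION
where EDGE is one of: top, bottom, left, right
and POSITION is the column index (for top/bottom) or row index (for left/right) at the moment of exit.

Step 1: enter (3,0), '.' pass, move right to (3,1)
Step 2: enter (3,1), '.' pass, move right to (3,2)
Step 3: enter (3,2), '.' pass, move right to (3,3)
Step 4: enter (3,3), '.' pass, move right to (3,4)
Step 5: enter (3,4), '.' pass, move right to (3,5)
Step 6: enter (3,5), '.' pass, move right to (3,6)
Step 7: enter (3,6), '.' pass, move right to (3,7)
Step 8: enter (3,7), '.' pass, move right to (3,8)
Step 9: at (3,8) — EXIT via right edge, pos 3

Answer: right 3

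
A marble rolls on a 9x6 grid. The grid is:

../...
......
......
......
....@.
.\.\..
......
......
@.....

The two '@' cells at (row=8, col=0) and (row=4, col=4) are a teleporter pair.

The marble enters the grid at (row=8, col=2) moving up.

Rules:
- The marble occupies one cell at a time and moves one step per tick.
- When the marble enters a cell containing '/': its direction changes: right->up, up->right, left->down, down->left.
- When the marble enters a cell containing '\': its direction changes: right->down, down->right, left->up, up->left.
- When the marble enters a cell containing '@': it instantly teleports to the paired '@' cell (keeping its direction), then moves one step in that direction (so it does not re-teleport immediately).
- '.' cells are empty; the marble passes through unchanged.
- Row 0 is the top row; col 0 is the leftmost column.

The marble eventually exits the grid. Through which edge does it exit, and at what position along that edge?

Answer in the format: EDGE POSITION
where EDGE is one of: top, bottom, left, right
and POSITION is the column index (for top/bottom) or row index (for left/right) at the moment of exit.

Step 1: enter (8,2), '.' pass, move up to (7,2)
Step 2: enter (7,2), '.' pass, move up to (6,2)
Step 3: enter (6,2), '.' pass, move up to (5,2)
Step 4: enter (5,2), '.' pass, move up to (4,2)
Step 5: enter (4,2), '.' pass, move up to (3,2)
Step 6: enter (3,2), '.' pass, move up to (2,2)
Step 7: enter (2,2), '.' pass, move up to (1,2)
Step 8: enter (1,2), '.' pass, move up to (0,2)
Step 9: enter (0,2), '/' deflects up->right, move right to (0,3)
Step 10: enter (0,3), '.' pass, move right to (0,4)
Step 11: enter (0,4), '.' pass, move right to (0,5)
Step 12: enter (0,5), '.' pass, move right to (0,6)
Step 13: at (0,6) — EXIT via right edge, pos 0

Answer: right 0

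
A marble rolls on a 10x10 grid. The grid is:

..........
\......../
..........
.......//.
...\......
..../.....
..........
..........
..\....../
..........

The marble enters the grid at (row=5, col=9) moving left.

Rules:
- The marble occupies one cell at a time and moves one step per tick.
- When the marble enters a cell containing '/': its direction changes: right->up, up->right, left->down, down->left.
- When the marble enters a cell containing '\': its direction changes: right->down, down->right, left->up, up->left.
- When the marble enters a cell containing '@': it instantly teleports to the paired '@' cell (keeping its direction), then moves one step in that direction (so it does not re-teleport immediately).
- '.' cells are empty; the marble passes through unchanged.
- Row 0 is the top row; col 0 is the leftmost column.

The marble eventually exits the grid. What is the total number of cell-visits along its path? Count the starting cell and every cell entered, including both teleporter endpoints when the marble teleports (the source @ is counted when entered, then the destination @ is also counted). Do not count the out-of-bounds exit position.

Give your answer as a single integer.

Step 1: enter (5,9), '.' pass, move left to (5,8)
Step 2: enter (5,8), '.' pass, move left to (5,7)
Step 3: enter (5,7), '.' pass, move left to (5,6)
Step 4: enter (5,6), '.' pass, move left to (5,5)
Step 5: enter (5,5), '.' pass, move left to (5,4)
Step 6: enter (5,4), '/' deflects left->down, move down to (6,4)
Step 7: enter (6,4), '.' pass, move down to (7,4)
Step 8: enter (7,4), '.' pass, move down to (8,4)
Step 9: enter (8,4), '.' pass, move down to (9,4)
Step 10: enter (9,4), '.' pass, move down to (10,4)
Step 11: at (10,4) — EXIT via bottom edge, pos 4
Path length (cell visits): 10

Answer: 10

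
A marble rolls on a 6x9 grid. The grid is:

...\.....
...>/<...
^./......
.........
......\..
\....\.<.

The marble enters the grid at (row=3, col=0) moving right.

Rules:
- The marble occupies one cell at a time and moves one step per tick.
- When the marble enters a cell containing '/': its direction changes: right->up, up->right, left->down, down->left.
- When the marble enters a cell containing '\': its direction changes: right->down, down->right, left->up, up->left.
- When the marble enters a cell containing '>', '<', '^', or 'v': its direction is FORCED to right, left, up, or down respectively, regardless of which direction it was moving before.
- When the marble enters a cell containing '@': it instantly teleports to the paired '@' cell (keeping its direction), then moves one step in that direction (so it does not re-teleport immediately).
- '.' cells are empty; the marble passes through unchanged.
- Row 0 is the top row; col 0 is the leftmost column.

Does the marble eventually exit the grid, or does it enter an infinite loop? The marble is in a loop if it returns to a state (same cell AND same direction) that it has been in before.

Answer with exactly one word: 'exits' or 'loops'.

Step 1: enter (3,0), '.' pass, move right to (3,1)
Step 2: enter (3,1), '.' pass, move right to (3,2)
Step 3: enter (3,2), '.' pass, move right to (3,3)
Step 4: enter (3,3), '.' pass, move right to (3,4)
Step 5: enter (3,4), '.' pass, move right to (3,5)
Step 6: enter (3,5), '.' pass, move right to (3,6)
Step 7: enter (3,6), '.' pass, move right to (3,7)
Step 8: enter (3,7), '.' pass, move right to (3,8)
Step 9: enter (3,8), '.' pass, move right to (3,9)
Step 10: at (3,9) — EXIT via right edge, pos 3

Answer: exits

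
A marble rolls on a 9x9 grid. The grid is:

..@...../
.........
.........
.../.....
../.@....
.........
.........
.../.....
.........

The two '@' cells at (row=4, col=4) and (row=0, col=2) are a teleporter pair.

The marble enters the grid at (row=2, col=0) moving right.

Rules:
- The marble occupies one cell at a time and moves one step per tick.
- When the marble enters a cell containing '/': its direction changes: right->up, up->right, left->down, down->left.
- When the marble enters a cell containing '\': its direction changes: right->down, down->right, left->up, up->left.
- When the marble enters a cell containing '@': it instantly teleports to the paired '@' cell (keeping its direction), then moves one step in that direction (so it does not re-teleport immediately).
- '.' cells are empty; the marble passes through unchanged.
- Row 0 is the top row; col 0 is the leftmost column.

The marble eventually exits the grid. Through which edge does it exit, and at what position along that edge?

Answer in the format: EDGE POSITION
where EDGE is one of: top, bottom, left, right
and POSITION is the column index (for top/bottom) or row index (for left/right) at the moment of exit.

Step 1: enter (2,0), '.' pass, move right to (2,1)
Step 2: enter (2,1), '.' pass, move right to (2,2)
Step 3: enter (2,2), '.' pass, move right to (2,3)
Step 4: enter (2,3), '.' pass, move right to (2,4)
Step 5: enter (2,4), '.' pass, move right to (2,5)
Step 6: enter (2,5), '.' pass, move right to (2,6)
Step 7: enter (2,6), '.' pass, move right to (2,7)
Step 8: enter (2,7), '.' pass, move right to (2,8)
Step 9: enter (2,8), '.' pass, move right to (2,9)
Step 10: at (2,9) — EXIT via right edge, pos 2

Answer: right 2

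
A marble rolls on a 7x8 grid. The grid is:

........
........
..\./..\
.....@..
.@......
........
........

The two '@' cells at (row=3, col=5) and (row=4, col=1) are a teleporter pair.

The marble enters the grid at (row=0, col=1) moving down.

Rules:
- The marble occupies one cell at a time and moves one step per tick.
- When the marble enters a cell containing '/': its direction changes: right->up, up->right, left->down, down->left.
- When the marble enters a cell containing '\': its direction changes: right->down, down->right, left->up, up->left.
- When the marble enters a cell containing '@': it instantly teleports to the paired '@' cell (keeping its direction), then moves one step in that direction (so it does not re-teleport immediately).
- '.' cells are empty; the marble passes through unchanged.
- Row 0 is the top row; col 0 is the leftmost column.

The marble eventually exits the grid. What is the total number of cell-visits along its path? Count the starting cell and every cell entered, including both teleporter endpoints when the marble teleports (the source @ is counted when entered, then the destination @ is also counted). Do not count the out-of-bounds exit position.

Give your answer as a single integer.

Answer: 9

Derivation:
Step 1: enter (0,1), '.' pass, move down to (1,1)
Step 2: enter (1,1), '.' pass, move down to (2,1)
Step 3: enter (2,1), '.' pass, move down to (3,1)
Step 4: enter (3,1), '.' pass, move down to (4,1)
Step 5: enter (4,1), '@' teleport (4,1)->(3,5), also enter (3,5), move down to (4,5)
Step 6: enter (4,5), '.' pass, move down to (5,5)
Step 7: enter (5,5), '.' pass, move down to (6,5)
Step 8: enter (6,5), '.' pass, move down to (7,5)
Step 9: at (7,5) — EXIT via bottom edge, pos 5
Path length (cell visits): 9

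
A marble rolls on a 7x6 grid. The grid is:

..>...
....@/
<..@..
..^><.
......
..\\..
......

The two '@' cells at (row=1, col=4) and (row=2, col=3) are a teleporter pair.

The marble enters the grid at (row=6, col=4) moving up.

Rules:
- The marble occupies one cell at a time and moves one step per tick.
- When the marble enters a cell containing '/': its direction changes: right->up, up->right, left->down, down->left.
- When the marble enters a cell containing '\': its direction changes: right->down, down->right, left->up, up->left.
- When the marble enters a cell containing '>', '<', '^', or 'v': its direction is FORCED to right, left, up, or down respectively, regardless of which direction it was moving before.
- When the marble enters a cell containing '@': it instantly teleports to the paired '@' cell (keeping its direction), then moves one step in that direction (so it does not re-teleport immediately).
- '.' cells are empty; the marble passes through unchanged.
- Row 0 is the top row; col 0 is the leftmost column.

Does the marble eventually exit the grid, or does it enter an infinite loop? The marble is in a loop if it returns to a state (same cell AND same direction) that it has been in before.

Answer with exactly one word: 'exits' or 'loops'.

Step 1: enter (6,4), '.' pass, move up to (5,4)
Step 2: enter (5,4), '.' pass, move up to (4,4)
Step 3: enter (4,4), '.' pass, move up to (3,4)
Step 4: enter (3,4), '<' forces up->left, move left to (3,3)
Step 5: enter (3,3), '>' forces left->right, move right to (3,4)
Step 6: enter (3,4), '<' forces right->left, move left to (3,3)
Step 7: at (3,3) dir=left — LOOP DETECTED (seen before)

Answer: loops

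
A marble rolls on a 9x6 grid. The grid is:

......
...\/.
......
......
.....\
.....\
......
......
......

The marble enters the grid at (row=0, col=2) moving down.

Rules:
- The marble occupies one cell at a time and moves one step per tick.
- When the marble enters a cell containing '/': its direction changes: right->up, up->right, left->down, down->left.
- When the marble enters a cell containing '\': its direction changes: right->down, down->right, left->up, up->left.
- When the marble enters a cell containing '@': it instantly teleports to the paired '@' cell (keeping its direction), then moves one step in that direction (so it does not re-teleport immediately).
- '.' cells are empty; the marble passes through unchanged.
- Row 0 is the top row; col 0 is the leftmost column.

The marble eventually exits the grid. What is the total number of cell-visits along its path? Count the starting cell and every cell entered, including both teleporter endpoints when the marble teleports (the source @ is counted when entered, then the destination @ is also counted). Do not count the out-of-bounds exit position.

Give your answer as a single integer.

Answer: 9

Derivation:
Step 1: enter (0,2), '.' pass, move down to (1,2)
Step 2: enter (1,2), '.' pass, move down to (2,2)
Step 3: enter (2,2), '.' pass, move down to (3,2)
Step 4: enter (3,2), '.' pass, move down to (4,2)
Step 5: enter (4,2), '.' pass, move down to (5,2)
Step 6: enter (5,2), '.' pass, move down to (6,2)
Step 7: enter (6,2), '.' pass, move down to (7,2)
Step 8: enter (7,2), '.' pass, move down to (8,2)
Step 9: enter (8,2), '.' pass, move down to (9,2)
Step 10: at (9,2) — EXIT via bottom edge, pos 2
Path length (cell visits): 9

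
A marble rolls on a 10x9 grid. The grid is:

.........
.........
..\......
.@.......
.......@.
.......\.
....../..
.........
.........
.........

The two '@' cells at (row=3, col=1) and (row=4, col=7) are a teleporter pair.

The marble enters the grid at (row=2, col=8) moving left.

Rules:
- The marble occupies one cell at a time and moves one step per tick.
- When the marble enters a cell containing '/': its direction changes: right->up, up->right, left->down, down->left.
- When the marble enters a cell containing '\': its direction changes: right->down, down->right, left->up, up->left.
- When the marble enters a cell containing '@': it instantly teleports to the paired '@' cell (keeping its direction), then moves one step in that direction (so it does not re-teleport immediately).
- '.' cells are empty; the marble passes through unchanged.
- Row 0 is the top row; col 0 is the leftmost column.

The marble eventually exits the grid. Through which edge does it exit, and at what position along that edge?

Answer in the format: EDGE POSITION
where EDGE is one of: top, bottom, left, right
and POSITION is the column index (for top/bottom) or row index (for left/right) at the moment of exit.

Step 1: enter (2,8), '.' pass, move left to (2,7)
Step 2: enter (2,7), '.' pass, move left to (2,6)
Step 3: enter (2,6), '.' pass, move left to (2,5)
Step 4: enter (2,5), '.' pass, move left to (2,4)
Step 5: enter (2,4), '.' pass, move left to (2,3)
Step 6: enter (2,3), '.' pass, move left to (2,2)
Step 7: enter (2,2), '\' deflects left->up, move up to (1,2)
Step 8: enter (1,2), '.' pass, move up to (0,2)
Step 9: enter (0,2), '.' pass, move up to (-1,2)
Step 10: at (-1,2) — EXIT via top edge, pos 2

Answer: top 2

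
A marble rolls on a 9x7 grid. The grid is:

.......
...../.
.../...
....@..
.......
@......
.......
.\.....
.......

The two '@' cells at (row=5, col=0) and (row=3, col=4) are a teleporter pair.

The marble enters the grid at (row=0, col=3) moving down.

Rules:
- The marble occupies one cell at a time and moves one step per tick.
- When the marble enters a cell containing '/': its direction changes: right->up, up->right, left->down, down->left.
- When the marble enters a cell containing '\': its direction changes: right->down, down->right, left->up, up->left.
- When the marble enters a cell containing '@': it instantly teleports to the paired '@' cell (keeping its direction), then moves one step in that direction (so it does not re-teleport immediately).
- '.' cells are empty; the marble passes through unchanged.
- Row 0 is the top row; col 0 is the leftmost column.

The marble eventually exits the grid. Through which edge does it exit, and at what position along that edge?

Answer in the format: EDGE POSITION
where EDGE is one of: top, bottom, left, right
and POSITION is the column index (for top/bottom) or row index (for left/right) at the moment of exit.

Answer: left 2

Derivation:
Step 1: enter (0,3), '.' pass, move down to (1,3)
Step 2: enter (1,3), '.' pass, move down to (2,3)
Step 3: enter (2,3), '/' deflects down->left, move left to (2,2)
Step 4: enter (2,2), '.' pass, move left to (2,1)
Step 5: enter (2,1), '.' pass, move left to (2,0)
Step 6: enter (2,0), '.' pass, move left to (2,-1)
Step 7: at (2,-1) — EXIT via left edge, pos 2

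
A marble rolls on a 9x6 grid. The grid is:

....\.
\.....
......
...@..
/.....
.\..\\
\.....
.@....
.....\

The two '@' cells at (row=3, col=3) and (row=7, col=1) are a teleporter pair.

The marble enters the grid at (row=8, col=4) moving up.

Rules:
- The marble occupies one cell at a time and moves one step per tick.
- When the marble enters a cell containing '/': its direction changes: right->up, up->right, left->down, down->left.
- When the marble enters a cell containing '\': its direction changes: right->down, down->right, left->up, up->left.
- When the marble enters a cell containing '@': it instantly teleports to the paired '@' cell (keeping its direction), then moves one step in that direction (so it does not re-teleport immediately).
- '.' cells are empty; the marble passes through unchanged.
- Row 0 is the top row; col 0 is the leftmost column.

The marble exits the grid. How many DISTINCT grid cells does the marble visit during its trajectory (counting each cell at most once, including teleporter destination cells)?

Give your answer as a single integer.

Answer: 12

Derivation:
Step 1: enter (8,4), '.' pass, move up to (7,4)
Step 2: enter (7,4), '.' pass, move up to (6,4)
Step 3: enter (6,4), '.' pass, move up to (5,4)
Step 4: enter (5,4), '\' deflects up->left, move left to (5,3)
Step 5: enter (5,3), '.' pass, move left to (5,2)
Step 6: enter (5,2), '.' pass, move left to (5,1)
Step 7: enter (5,1), '\' deflects left->up, move up to (4,1)
Step 8: enter (4,1), '.' pass, move up to (3,1)
Step 9: enter (3,1), '.' pass, move up to (2,1)
Step 10: enter (2,1), '.' pass, move up to (1,1)
Step 11: enter (1,1), '.' pass, move up to (0,1)
Step 12: enter (0,1), '.' pass, move up to (-1,1)
Step 13: at (-1,1) — EXIT via top edge, pos 1
Distinct cells visited: 12 (path length 12)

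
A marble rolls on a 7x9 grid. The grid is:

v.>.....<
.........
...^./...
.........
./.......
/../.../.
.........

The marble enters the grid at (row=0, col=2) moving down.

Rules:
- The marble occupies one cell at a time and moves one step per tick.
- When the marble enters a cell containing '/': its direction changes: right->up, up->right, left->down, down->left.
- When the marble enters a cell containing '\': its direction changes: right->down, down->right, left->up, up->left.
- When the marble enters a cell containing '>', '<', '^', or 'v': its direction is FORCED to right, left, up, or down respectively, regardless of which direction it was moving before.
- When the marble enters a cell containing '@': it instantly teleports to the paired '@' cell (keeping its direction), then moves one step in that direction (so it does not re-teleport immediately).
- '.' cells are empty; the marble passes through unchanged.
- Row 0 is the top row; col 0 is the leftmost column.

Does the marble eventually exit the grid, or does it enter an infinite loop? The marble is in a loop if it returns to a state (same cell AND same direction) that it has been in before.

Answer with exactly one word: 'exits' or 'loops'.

Answer: loops

Derivation:
Step 1: enter (0,2), '>' forces down->right, move right to (0,3)
Step 2: enter (0,3), '.' pass, move right to (0,4)
Step 3: enter (0,4), '.' pass, move right to (0,5)
Step 4: enter (0,5), '.' pass, move right to (0,6)
Step 5: enter (0,6), '.' pass, move right to (0,7)
Step 6: enter (0,7), '.' pass, move right to (0,8)
Step 7: enter (0,8), '<' forces right->left, move left to (0,7)
Step 8: enter (0,7), '.' pass, move left to (0,6)
Step 9: enter (0,6), '.' pass, move left to (0,5)
Step 10: enter (0,5), '.' pass, move left to (0,4)
Step 11: enter (0,4), '.' pass, move left to (0,3)
Step 12: enter (0,3), '.' pass, move left to (0,2)
Step 13: enter (0,2), '>' forces left->right, move right to (0,3)
Step 14: at (0,3) dir=right — LOOP DETECTED (seen before)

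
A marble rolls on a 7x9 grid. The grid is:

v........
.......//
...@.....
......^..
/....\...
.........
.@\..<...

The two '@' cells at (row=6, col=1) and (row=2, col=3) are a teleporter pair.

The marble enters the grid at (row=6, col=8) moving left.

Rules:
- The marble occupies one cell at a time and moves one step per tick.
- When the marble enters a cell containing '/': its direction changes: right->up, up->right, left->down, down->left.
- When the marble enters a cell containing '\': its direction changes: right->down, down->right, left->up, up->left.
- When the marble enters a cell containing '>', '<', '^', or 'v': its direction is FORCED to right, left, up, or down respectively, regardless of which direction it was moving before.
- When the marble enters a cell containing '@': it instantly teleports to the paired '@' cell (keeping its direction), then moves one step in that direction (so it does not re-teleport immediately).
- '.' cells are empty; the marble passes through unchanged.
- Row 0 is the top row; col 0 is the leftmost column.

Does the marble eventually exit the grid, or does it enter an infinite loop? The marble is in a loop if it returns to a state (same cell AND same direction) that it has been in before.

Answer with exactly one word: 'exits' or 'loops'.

Step 1: enter (6,8), '.' pass, move left to (6,7)
Step 2: enter (6,7), '.' pass, move left to (6,6)
Step 3: enter (6,6), '.' pass, move left to (6,5)
Step 4: enter (6,5), '<' forces left->left, move left to (6,4)
Step 5: enter (6,4), '.' pass, move left to (6,3)
Step 6: enter (6,3), '.' pass, move left to (6,2)
Step 7: enter (6,2), '\' deflects left->up, move up to (5,2)
Step 8: enter (5,2), '.' pass, move up to (4,2)
Step 9: enter (4,2), '.' pass, move up to (3,2)
Step 10: enter (3,2), '.' pass, move up to (2,2)
Step 11: enter (2,2), '.' pass, move up to (1,2)
Step 12: enter (1,2), '.' pass, move up to (0,2)
Step 13: enter (0,2), '.' pass, move up to (-1,2)
Step 14: at (-1,2) — EXIT via top edge, pos 2

Answer: exits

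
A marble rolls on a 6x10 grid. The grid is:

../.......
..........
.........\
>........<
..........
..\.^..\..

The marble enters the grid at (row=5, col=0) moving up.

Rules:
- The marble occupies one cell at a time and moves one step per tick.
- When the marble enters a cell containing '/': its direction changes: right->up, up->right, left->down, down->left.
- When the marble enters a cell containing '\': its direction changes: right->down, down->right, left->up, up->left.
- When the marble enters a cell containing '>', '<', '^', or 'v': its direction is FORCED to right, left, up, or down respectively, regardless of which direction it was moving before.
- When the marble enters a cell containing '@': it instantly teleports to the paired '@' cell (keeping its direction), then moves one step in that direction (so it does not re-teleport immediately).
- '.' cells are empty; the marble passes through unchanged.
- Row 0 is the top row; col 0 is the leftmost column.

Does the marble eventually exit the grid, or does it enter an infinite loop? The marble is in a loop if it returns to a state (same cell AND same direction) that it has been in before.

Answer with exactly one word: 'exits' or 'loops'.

Answer: loops

Derivation:
Step 1: enter (5,0), '.' pass, move up to (4,0)
Step 2: enter (4,0), '.' pass, move up to (3,0)
Step 3: enter (3,0), '>' forces up->right, move right to (3,1)
Step 4: enter (3,1), '.' pass, move right to (3,2)
Step 5: enter (3,2), '.' pass, move right to (3,3)
Step 6: enter (3,3), '.' pass, move right to (3,4)
Step 7: enter (3,4), '.' pass, move right to (3,5)
Step 8: enter (3,5), '.' pass, move right to (3,6)
Step 9: enter (3,6), '.' pass, move right to (3,7)
Step 10: enter (3,7), '.' pass, move right to (3,8)
Step 11: enter (3,8), '.' pass, move right to (3,9)
Step 12: enter (3,9), '<' forces right->left, move left to (3,8)
Step 13: enter (3,8), '.' pass, move left to (3,7)
Step 14: enter (3,7), '.' pass, move left to (3,6)
Step 15: enter (3,6), '.' pass, move left to (3,5)
Step 16: enter (3,5), '.' pass, move left to (3,4)
Step 17: enter (3,4), '.' pass, move left to (3,3)
Step 18: enter (3,3), '.' pass, move left to (3,2)
Step 19: enter (3,2), '.' pass, move left to (3,1)
Step 20: enter (3,1), '.' pass, move left to (3,0)
Step 21: enter (3,0), '>' forces left->right, move right to (3,1)
Step 22: at (3,1) dir=right — LOOP DETECTED (seen before)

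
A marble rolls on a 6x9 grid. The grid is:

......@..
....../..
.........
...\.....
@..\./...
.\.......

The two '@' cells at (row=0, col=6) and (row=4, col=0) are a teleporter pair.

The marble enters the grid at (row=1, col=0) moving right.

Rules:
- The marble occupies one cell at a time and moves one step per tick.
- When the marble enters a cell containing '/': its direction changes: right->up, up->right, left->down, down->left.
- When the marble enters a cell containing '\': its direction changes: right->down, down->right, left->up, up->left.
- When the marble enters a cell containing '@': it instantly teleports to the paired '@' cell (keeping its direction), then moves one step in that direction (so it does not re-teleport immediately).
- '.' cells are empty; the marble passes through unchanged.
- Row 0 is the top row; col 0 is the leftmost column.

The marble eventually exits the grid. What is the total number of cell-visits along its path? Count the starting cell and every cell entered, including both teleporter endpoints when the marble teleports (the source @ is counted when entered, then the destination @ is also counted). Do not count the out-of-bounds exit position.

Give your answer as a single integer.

Answer: 13

Derivation:
Step 1: enter (1,0), '.' pass, move right to (1,1)
Step 2: enter (1,1), '.' pass, move right to (1,2)
Step 3: enter (1,2), '.' pass, move right to (1,3)
Step 4: enter (1,3), '.' pass, move right to (1,4)
Step 5: enter (1,4), '.' pass, move right to (1,5)
Step 6: enter (1,5), '.' pass, move right to (1,6)
Step 7: enter (1,6), '/' deflects right->up, move up to (0,6)
Step 8: enter (0,6), '@' teleport (0,6)->(4,0), also enter (4,0), move up to (3,0)
Step 9: enter (3,0), '.' pass, move up to (2,0)
Step 10: enter (2,0), '.' pass, move up to (1,0)
Step 11: enter (1,0), '.' pass, move up to (0,0)
Step 12: enter (0,0), '.' pass, move up to (-1,0)
Step 13: at (-1,0) — EXIT via top edge, pos 0
Path length (cell visits): 13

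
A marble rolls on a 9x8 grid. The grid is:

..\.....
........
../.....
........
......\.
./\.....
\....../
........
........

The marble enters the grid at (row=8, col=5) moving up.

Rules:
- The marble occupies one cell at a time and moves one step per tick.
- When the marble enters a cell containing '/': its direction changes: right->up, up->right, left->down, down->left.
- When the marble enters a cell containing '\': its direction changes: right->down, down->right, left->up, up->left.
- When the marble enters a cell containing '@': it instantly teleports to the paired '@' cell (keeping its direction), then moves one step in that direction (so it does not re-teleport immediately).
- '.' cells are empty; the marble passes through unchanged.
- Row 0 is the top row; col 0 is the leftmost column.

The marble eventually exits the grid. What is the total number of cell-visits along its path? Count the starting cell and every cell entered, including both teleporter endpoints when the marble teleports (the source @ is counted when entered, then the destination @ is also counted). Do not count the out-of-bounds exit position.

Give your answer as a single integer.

Answer: 9

Derivation:
Step 1: enter (8,5), '.' pass, move up to (7,5)
Step 2: enter (7,5), '.' pass, move up to (6,5)
Step 3: enter (6,5), '.' pass, move up to (5,5)
Step 4: enter (5,5), '.' pass, move up to (4,5)
Step 5: enter (4,5), '.' pass, move up to (3,5)
Step 6: enter (3,5), '.' pass, move up to (2,5)
Step 7: enter (2,5), '.' pass, move up to (1,5)
Step 8: enter (1,5), '.' pass, move up to (0,5)
Step 9: enter (0,5), '.' pass, move up to (-1,5)
Step 10: at (-1,5) — EXIT via top edge, pos 5
Path length (cell visits): 9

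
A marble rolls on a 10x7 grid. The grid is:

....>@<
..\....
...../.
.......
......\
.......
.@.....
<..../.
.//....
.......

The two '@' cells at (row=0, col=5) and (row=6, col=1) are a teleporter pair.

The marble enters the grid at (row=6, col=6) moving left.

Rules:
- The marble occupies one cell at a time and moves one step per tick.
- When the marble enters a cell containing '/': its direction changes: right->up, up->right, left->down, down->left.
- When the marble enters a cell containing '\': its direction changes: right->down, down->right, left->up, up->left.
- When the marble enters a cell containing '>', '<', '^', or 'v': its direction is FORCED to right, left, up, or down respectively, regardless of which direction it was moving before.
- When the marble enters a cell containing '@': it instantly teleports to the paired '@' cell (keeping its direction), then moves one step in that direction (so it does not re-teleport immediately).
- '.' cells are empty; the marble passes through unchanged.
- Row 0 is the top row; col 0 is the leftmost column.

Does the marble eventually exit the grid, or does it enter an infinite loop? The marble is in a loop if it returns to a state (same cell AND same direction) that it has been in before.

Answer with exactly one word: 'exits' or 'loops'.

Step 1: enter (6,6), '.' pass, move left to (6,5)
Step 2: enter (6,5), '.' pass, move left to (6,4)
Step 3: enter (6,4), '.' pass, move left to (6,3)
Step 4: enter (6,3), '.' pass, move left to (6,2)
Step 5: enter (6,2), '.' pass, move left to (6,1)
Step 6: enter (6,1), '@' teleport (6,1)->(0,5), also enter (0,5), move left to (0,4)
Step 7: enter (0,4), '>' forces left->right, move right to (0,5)
Step 8: enter (0,5), '@' teleport (0,5)->(6,1), also enter (6,1), move right to (6,2)
Step 9: enter (6,2), '.' pass, move right to (6,3)
Step 10: enter (6,3), '.' pass, move right to (6,4)
Step 11: enter (6,4), '.' pass, move right to (6,5)
Step 12: enter (6,5), '.' pass, move right to (6,6)
Step 13: enter (6,6), '.' pass, move right to (6,7)
Step 14: at (6,7) — EXIT via right edge, pos 6

Answer: exits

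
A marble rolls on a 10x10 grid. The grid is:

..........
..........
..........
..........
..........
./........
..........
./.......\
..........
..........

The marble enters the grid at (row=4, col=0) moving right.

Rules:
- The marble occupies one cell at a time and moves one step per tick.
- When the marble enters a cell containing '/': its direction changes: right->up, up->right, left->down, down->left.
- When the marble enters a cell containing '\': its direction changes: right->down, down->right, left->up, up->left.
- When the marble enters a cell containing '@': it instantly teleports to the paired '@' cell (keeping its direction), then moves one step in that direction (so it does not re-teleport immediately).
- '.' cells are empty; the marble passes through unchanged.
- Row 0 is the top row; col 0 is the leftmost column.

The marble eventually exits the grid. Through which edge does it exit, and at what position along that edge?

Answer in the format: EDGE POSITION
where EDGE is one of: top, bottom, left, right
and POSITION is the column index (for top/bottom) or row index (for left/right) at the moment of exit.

Answer: right 4

Derivation:
Step 1: enter (4,0), '.' pass, move right to (4,1)
Step 2: enter (4,1), '.' pass, move right to (4,2)
Step 3: enter (4,2), '.' pass, move right to (4,3)
Step 4: enter (4,3), '.' pass, move right to (4,4)
Step 5: enter (4,4), '.' pass, move right to (4,5)
Step 6: enter (4,5), '.' pass, move right to (4,6)
Step 7: enter (4,6), '.' pass, move right to (4,7)
Step 8: enter (4,7), '.' pass, move right to (4,8)
Step 9: enter (4,8), '.' pass, move right to (4,9)
Step 10: enter (4,9), '.' pass, move right to (4,10)
Step 11: at (4,10) — EXIT via right edge, pos 4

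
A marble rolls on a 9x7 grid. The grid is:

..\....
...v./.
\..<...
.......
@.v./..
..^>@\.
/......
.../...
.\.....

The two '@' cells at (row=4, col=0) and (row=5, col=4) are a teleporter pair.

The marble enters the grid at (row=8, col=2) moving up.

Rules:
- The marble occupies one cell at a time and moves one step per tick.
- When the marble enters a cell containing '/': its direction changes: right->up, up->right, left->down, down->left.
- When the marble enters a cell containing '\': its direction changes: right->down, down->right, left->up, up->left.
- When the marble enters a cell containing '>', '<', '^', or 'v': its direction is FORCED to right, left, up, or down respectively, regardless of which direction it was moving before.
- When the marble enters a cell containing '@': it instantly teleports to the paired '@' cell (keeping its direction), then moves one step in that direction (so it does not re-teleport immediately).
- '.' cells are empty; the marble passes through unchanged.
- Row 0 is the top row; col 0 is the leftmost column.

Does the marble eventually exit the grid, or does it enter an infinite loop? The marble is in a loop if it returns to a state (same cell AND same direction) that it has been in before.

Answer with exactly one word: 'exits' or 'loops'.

Answer: loops

Derivation:
Step 1: enter (8,2), '.' pass, move up to (7,2)
Step 2: enter (7,2), '.' pass, move up to (6,2)
Step 3: enter (6,2), '.' pass, move up to (5,2)
Step 4: enter (5,2), '^' forces up->up, move up to (4,2)
Step 5: enter (4,2), 'v' forces up->down, move down to (5,2)
Step 6: enter (5,2), '^' forces down->up, move up to (4,2)
Step 7: at (4,2) dir=up — LOOP DETECTED (seen before)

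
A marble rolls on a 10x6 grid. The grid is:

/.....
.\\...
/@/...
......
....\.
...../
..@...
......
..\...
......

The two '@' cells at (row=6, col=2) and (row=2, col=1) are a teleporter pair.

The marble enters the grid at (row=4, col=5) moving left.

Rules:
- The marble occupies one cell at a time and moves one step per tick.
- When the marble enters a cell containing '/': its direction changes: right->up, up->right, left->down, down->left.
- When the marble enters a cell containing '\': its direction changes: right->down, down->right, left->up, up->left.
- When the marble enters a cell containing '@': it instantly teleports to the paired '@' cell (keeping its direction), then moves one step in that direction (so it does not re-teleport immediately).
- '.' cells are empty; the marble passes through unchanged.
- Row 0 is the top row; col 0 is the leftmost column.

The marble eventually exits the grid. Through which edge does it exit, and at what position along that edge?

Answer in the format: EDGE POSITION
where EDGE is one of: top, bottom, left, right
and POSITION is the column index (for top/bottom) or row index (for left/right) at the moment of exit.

Step 1: enter (4,5), '.' pass, move left to (4,4)
Step 2: enter (4,4), '\' deflects left->up, move up to (3,4)
Step 3: enter (3,4), '.' pass, move up to (2,4)
Step 4: enter (2,4), '.' pass, move up to (1,4)
Step 5: enter (1,4), '.' pass, move up to (0,4)
Step 6: enter (0,4), '.' pass, move up to (-1,4)
Step 7: at (-1,4) — EXIT via top edge, pos 4

Answer: top 4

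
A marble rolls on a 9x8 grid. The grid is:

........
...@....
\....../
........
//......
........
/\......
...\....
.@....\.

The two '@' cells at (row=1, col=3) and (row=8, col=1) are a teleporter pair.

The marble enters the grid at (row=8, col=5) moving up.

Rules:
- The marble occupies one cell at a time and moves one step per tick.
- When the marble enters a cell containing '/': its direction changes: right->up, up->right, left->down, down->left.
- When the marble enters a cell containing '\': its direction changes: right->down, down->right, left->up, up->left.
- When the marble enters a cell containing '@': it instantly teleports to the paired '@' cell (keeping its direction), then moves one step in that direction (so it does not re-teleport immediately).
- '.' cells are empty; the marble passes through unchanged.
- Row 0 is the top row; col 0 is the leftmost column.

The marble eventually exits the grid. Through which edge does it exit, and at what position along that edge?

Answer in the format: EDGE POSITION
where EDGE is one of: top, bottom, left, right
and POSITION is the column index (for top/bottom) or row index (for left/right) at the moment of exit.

Answer: top 5

Derivation:
Step 1: enter (8,5), '.' pass, move up to (7,5)
Step 2: enter (7,5), '.' pass, move up to (6,5)
Step 3: enter (6,5), '.' pass, move up to (5,5)
Step 4: enter (5,5), '.' pass, move up to (4,5)
Step 5: enter (4,5), '.' pass, move up to (3,5)
Step 6: enter (3,5), '.' pass, move up to (2,5)
Step 7: enter (2,5), '.' pass, move up to (1,5)
Step 8: enter (1,5), '.' pass, move up to (0,5)
Step 9: enter (0,5), '.' pass, move up to (-1,5)
Step 10: at (-1,5) — EXIT via top edge, pos 5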